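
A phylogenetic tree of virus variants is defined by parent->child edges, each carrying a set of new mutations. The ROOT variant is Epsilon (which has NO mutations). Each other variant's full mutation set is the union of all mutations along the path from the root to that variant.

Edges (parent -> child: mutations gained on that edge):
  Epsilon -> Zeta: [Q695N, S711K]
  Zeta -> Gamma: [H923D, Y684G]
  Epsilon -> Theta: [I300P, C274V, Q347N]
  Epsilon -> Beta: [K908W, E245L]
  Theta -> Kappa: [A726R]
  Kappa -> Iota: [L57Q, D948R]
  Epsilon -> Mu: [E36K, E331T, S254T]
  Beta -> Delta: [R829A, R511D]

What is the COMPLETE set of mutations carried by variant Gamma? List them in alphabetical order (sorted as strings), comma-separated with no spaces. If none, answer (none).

At Epsilon: gained [] -> total []
At Zeta: gained ['Q695N', 'S711K'] -> total ['Q695N', 'S711K']
At Gamma: gained ['H923D', 'Y684G'] -> total ['H923D', 'Q695N', 'S711K', 'Y684G']

Answer: H923D,Q695N,S711K,Y684G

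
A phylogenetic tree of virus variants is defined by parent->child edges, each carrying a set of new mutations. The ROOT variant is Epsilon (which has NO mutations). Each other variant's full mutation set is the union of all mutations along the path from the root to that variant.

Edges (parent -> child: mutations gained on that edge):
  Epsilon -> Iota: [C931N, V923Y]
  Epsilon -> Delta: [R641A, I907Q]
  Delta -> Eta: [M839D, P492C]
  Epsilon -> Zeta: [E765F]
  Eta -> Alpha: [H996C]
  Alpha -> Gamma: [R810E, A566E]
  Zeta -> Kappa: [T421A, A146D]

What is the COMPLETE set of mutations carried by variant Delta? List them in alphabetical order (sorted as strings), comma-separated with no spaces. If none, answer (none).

Answer: I907Q,R641A

Derivation:
At Epsilon: gained [] -> total []
At Delta: gained ['R641A', 'I907Q'] -> total ['I907Q', 'R641A']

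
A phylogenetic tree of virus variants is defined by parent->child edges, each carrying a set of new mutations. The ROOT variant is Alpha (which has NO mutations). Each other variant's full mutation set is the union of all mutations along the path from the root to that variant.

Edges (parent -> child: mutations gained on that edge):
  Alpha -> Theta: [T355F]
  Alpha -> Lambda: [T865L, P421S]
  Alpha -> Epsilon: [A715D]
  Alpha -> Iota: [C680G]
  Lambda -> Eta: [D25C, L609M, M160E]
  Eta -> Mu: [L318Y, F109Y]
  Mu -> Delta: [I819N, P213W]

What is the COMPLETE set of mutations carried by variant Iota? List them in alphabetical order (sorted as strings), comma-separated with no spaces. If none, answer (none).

Answer: C680G

Derivation:
At Alpha: gained [] -> total []
At Iota: gained ['C680G'] -> total ['C680G']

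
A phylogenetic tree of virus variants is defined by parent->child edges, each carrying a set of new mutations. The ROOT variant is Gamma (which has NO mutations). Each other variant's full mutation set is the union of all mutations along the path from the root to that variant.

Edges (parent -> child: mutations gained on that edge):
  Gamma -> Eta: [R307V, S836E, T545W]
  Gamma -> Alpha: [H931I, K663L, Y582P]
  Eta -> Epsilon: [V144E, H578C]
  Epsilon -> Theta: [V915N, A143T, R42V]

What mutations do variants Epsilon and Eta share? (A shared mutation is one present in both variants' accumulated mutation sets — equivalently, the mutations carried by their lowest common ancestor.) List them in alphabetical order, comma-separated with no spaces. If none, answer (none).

Answer: R307V,S836E,T545W

Derivation:
Accumulating mutations along path to Epsilon:
  At Gamma: gained [] -> total []
  At Eta: gained ['R307V', 'S836E', 'T545W'] -> total ['R307V', 'S836E', 'T545W']
  At Epsilon: gained ['V144E', 'H578C'] -> total ['H578C', 'R307V', 'S836E', 'T545W', 'V144E']
Mutations(Epsilon) = ['H578C', 'R307V', 'S836E', 'T545W', 'V144E']
Accumulating mutations along path to Eta:
  At Gamma: gained [] -> total []
  At Eta: gained ['R307V', 'S836E', 'T545W'] -> total ['R307V', 'S836E', 'T545W']
Mutations(Eta) = ['R307V', 'S836E', 'T545W']
Intersection: ['H578C', 'R307V', 'S836E', 'T545W', 'V144E'] ∩ ['R307V', 'S836E', 'T545W'] = ['R307V', 'S836E', 'T545W']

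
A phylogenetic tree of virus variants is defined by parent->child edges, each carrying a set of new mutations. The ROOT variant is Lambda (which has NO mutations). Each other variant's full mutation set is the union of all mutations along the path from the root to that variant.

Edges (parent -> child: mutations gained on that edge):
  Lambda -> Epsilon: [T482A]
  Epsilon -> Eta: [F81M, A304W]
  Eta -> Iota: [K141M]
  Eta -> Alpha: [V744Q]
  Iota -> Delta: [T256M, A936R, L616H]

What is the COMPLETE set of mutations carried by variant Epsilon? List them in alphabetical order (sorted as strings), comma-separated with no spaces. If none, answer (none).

At Lambda: gained [] -> total []
At Epsilon: gained ['T482A'] -> total ['T482A']

Answer: T482A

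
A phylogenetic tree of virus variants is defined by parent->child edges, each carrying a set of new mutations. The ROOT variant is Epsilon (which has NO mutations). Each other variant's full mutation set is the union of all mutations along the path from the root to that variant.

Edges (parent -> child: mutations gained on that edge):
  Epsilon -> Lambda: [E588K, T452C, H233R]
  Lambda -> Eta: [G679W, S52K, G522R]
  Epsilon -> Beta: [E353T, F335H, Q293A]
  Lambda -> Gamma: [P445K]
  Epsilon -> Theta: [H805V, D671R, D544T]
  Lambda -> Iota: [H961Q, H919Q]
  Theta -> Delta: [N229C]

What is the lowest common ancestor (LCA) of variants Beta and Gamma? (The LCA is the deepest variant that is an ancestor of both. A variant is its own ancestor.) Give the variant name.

Answer: Epsilon

Derivation:
Path from root to Beta: Epsilon -> Beta
  ancestors of Beta: {Epsilon, Beta}
Path from root to Gamma: Epsilon -> Lambda -> Gamma
  ancestors of Gamma: {Epsilon, Lambda, Gamma}
Common ancestors: {Epsilon}
Walk up from Gamma: Gamma (not in ancestors of Beta), Lambda (not in ancestors of Beta), Epsilon (in ancestors of Beta)
Deepest common ancestor (LCA) = Epsilon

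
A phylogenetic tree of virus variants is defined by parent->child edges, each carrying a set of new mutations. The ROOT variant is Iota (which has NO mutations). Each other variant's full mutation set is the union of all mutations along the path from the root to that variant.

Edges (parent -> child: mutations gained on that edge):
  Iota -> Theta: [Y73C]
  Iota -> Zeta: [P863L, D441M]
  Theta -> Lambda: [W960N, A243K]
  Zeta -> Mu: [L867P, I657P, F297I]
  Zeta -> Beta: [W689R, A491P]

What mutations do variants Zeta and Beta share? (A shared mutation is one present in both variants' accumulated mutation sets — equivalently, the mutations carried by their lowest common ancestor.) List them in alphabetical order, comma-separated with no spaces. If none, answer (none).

Accumulating mutations along path to Zeta:
  At Iota: gained [] -> total []
  At Zeta: gained ['P863L', 'D441M'] -> total ['D441M', 'P863L']
Mutations(Zeta) = ['D441M', 'P863L']
Accumulating mutations along path to Beta:
  At Iota: gained [] -> total []
  At Zeta: gained ['P863L', 'D441M'] -> total ['D441M', 'P863L']
  At Beta: gained ['W689R', 'A491P'] -> total ['A491P', 'D441M', 'P863L', 'W689R']
Mutations(Beta) = ['A491P', 'D441M', 'P863L', 'W689R']
Intersection: ['D441M', 'P863L'] ∩ ['A491P', 'D441M', 'P863L', 'W689R'] = ['D441M', 'P863L']

Answer: D441M,P863L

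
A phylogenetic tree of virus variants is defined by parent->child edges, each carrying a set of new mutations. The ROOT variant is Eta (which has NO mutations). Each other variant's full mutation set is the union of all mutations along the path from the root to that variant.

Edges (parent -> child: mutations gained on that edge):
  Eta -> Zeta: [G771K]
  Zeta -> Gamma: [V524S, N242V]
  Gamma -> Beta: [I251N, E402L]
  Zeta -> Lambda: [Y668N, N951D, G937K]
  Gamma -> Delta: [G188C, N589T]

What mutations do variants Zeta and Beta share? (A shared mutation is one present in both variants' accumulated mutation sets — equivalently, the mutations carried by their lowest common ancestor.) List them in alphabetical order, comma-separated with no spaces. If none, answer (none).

Answer: G771K

Derivation:
Accumulating mutations along path to Zeta:
  At Eta: gained [] -> total []
  At Zeta: gained ['G771K'] -> total ['G771K']
Mutations(Zeta) = ['G771K']
Accumulating mutations along path to Beta:
  At Eta: gained [] -> total []
  At Zeta: gained ['G771K'] -> total ['G771K']
  At Gamma: gained ['V524S', 'N242V'] -> total ['G771K', 'N242V', 'V524S']
  At Beta: gained ['I251N', 'E402L'] -> total ['E402L', 'G771K', 'I251N', 'N242V', 'V524S']
Mutations(Beta) = ['E402L', 'G771K', 'I251N', 'N242V', 'V524S']
Intersection: ['G771K'] ∩ ['E402L', 'G771K', 'I251N', 'N242V', 'V524S'] = ['G771K']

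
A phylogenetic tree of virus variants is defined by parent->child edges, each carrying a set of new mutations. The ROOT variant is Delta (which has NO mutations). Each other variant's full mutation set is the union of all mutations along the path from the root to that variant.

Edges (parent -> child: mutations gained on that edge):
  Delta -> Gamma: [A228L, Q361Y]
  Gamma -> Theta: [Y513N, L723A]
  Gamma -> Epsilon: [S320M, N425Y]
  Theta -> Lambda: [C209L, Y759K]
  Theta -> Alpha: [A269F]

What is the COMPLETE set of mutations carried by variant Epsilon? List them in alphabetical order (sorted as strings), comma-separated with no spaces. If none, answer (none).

At Delta: gained [] -> total []
At Gamma: gained ['A228L', 'Q361Y'] -> total ['A228L', 'Q361Y']
At Epsilon: gained ['S320M', 'N425Y'] -> total ['A228L', 'N425Y', 'Q361Y', 'S320M']

Answer: A228L,N425Y,Q361Y,S320M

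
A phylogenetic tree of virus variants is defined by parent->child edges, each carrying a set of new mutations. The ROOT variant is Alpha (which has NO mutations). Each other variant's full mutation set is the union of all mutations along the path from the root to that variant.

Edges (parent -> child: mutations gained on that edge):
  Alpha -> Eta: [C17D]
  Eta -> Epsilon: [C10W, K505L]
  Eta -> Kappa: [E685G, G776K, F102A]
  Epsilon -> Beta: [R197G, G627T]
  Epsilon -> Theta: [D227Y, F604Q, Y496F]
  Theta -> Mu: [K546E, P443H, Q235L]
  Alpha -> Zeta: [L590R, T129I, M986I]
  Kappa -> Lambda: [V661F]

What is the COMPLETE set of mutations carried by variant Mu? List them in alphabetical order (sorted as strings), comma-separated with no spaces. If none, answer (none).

At Alpha: gained [] -> total []
At Eta: gained ['C17D'] -> total ['C17D']
At Epsilon: gained ['C10W', 'K505L'] -> total ['C10W', 'C17D', 'K505L']
At Theta: gained ['D227Y', 'F604Q', 'Y496F'] -> total ['C10W', 'C17D', 'D227Y', 'F604Q', 'K505L', 'Y496F']
At Mu: gained ['K546E', 'P443H', 'Q235L'] -> total ['C10W', 'C17D', 'D227Y', 'F604Q', 'K505L', 'K546E', 'P443H', 'Q235L', 'Y496F']

Answer: C10W,C17D,D227Y,F604Q,K505L,K546E,P443H,Q235L,Y496F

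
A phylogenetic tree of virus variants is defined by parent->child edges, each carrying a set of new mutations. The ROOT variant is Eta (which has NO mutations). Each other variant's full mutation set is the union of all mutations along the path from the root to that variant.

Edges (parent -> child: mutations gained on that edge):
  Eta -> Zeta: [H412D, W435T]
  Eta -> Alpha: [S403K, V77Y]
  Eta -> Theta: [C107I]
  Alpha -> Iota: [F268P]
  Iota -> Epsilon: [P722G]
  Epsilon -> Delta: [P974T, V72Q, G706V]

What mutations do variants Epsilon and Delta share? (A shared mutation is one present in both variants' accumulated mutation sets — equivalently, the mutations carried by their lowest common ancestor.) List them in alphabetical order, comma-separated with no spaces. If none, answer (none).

Accumulating mutations along path to Epsilon:
  At Eta: gained [] -> total []
  At Alpha: gained ['S403K', 'V77Y'] -> total ['S403K', 'V77Y']
  At Iota: gained ['F268P'] -> total ['F268P', 'S403K', 'V77Y']
  At Epsilon: gained ['P722G'] -> total ['F268P', 'P722G', 'S403K', 'V77Y']
Mutations(Epsilon) = ['F268P', 'P722G', 'S403K', 'V77Y']
Accumulating mutations along path to Delta:
  At Eta: gained [] -> total []
  At Alpha: gained ['S403K', 'V77Y'] -> total ['S403K', 'V77Y']
  At Iota: gained ['F268P'] -> total ['F268P', 'S403K', 'V77Y']
  At Epsilon: gained ['P722G'] -> total ['F268P', 'P722G', 'S403K', 'V77Y']
  At Delta: gained ['P974T', 'V72Q', 'G706V'] -> total ['F268P', 'G706V', 'P722G', 'P974T', 'S403K', 'V72Q', 'V77Y']
Mutations(Delta) = ['F268P', 'G706V', 'P722G', 'P974T', 'S403K', 'V72Q', 'V77Y']
Intersection: ['F268P', 'P722G', 'S403K', 'V77Y'] ∩ ['F268P', 'G706V', 'P722G', 'P974T', 'S403K', 'V72Q', 'V77Y'] = ['F268P', 'P722G', 'S403K', 'V77Y']

Answer: F268P,P722G,S403K,V77Y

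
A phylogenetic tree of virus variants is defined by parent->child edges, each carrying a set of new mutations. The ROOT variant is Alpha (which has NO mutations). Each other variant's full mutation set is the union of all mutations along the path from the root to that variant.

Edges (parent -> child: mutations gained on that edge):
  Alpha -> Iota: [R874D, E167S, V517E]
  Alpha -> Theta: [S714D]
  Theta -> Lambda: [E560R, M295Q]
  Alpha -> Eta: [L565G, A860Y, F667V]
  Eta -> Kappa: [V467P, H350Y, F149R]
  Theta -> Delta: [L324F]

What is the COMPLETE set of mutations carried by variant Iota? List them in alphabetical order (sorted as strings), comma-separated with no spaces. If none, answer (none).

At Alpha: gained [] -> total []
At Iota: gained ['R874D', 'E167S', 'V517E'] -> total ['E167S', 'R874D', 'V517E']

Answer: E167S,R874D,V517E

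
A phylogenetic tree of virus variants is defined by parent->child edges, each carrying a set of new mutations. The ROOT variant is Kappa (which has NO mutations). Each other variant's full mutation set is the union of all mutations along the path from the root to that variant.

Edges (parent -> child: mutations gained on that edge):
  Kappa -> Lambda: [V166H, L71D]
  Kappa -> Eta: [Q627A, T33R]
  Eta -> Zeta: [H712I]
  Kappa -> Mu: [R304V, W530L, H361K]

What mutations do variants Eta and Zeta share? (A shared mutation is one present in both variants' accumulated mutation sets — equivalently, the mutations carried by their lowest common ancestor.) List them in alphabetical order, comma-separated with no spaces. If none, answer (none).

Accumulating mutations along path to Eta:
  At Kappa: gained [] -> total []
  At Eta: gained ['Q627A', 'T33R'] -> total ['Q627A', 'T33R']
Mutations(Eta) = ['Q627A', 'T33R']
Accumulating mutations along path to Zeta:
  At Kappa: gained [] -> total []
  At Eta: gained ['Q627A', 'T33R'] -> total ['Q627A', 'T33R']
  At Zeta: gained ['H712I'] -> total ['H712I', 'Q627A', 'T33R']
Mutations(Zeta) = ['H712I', 'Q627A', 'T33R']
Intersection: ['Q627A', 'T33R'] ∩ ['H712I', 'Q627A', 'T33R'] = ['Q627A', 'T33R']

Answer: Q627A,T33R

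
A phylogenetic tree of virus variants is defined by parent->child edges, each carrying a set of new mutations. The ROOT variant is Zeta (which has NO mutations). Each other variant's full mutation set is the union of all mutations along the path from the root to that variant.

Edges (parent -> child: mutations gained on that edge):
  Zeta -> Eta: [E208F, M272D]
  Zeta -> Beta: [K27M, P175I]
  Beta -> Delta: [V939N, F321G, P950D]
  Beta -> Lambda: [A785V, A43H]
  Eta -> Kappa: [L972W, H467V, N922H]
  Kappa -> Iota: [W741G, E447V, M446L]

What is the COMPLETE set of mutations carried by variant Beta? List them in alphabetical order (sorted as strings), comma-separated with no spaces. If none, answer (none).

Answer: K27M,P175I

Derivation:
At Zeta: gained [] -> total []
At Beta: gained ['K27M', 'P175I'] -> total ['K27M', 'P175I']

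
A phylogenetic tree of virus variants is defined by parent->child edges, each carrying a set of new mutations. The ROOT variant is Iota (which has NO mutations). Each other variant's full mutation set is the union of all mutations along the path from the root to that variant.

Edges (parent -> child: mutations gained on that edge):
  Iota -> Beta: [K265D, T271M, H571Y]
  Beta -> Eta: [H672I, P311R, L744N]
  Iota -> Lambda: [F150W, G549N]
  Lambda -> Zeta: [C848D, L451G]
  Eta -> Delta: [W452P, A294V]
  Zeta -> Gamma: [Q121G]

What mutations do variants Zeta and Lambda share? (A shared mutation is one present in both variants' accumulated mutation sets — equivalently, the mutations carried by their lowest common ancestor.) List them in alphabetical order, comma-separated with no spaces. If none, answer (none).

Answer: F150W,G549N

Derivation:
Accumulating mutations along path to Zeta:
  At Iota: gained [] -> total []
  At Lambda: gained ['F150W', 'G549N'] -> total ['F150W', 'G549N']
  At Zeta: gained ['C848D', 'L451G'] -> total ['C848D', 'F150W', 'G549N', 'L451G']
Mutations(Zeta) = ['C848D', 'F150W', 'G549N', 'L451G']
Accumulating mutations along path to Lambda:
  At Iota: gained [] -> total []
  At Lambda: gained ['F150W', 'G549N'] -> total ['F150W', 'G549N']
Mutations(Lambda) = ['F150W', 'G549N']
Intersection: ['C848D', 'F150W', 'G549N', 'L451G'] ∩ ['F150W', 'G549N'] = ['F150W', 'G549N']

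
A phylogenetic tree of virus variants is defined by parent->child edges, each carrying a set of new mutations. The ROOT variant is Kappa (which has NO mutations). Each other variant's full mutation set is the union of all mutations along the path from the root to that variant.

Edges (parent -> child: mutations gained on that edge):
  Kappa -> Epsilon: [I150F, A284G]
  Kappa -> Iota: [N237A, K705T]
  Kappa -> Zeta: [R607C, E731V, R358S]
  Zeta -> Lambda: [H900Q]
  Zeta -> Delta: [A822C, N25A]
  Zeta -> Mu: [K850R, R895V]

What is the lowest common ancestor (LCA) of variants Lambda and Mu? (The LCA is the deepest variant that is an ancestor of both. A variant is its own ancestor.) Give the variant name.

Path from root to Lambda: Kappa -> Zeta -> Lambda
  ancestors of Lambda: {Kappa, Zeta, Lambda}
Path from root to Mu: Kappa -> Zeta -> Mu
  ancestors of Mu: {Kappa, Zeta, Mu}
Common ancestors: {Kappa, Zeta}
Walk up from Mu: Mu (not in ancestors of Lambda), Zeta (in ancestors of Lambda), Kappa (in ancestors of Lambda)
Deepest common ancestor (LCA) = Zeta

Answer: Zeta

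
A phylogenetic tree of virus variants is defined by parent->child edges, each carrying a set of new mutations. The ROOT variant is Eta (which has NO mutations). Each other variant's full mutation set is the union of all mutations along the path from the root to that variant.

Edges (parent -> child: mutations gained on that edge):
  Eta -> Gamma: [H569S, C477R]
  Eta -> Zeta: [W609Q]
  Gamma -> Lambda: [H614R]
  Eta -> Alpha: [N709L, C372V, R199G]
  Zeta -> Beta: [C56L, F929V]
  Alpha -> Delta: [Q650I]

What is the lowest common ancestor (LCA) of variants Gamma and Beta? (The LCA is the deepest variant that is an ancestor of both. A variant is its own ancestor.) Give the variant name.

Path from root to Gamma: Eta -> Gamma
  ancestors of Gamma: {Eta, Gamma}
Path from root to Beta: Eta -> Zeta -> Beta
  ancestors of Beta: {Eta, Zeta, Beta}
Common ancestors: {Eta}
Walk up from Beta: Beta (not in ancestors of Gamma), Zeta (not in ancestors of Gamma), Eta (in ancestors of Gamma)
Deepest common ancestor (LCA) = Eta

Answer: Eta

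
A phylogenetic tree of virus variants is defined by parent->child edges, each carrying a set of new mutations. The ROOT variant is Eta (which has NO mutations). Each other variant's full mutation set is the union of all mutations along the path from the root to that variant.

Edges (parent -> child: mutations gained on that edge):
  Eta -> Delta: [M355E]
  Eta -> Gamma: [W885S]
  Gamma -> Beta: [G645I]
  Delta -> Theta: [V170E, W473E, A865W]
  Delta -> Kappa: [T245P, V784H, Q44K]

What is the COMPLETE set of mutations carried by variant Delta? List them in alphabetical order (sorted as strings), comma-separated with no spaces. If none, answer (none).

At Eta: gained [] -> total []
At Delta: gained ['M355E'] -> total ['M355E']

Answer: M355E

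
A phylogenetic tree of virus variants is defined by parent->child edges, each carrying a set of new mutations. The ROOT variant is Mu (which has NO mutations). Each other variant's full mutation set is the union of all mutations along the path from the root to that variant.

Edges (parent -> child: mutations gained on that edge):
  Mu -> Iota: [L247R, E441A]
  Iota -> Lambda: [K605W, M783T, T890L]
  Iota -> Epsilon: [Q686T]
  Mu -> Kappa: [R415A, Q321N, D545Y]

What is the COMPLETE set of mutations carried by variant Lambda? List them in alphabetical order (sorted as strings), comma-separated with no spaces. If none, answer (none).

Answer: E441A,K605W,L247R,M783T,T890L

Derivation:
At Mu: gained [] -> total []
At Iota: gained ['L247R', 'E441A'] -> total ['E441A', 'L247R']
At Lambda: gained ['K605W', 'M783T', 'T890L'] -> total ['E441A', 'K605W', 'L247R', 'M783T', 'T890L']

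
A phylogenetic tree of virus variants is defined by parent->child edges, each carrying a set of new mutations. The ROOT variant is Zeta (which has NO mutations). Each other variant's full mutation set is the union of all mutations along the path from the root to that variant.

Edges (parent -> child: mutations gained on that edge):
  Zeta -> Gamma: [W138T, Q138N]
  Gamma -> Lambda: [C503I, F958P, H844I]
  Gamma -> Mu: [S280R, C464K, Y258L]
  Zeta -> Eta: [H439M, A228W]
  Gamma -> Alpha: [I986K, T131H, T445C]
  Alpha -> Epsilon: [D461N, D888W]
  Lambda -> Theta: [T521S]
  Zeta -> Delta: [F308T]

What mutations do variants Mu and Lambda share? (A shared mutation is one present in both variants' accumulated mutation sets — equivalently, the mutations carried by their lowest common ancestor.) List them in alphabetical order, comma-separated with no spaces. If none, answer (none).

Accumulating mutations along path to Mu:
  At Zeta: gained [] -> total []
  At Gamma: gained ['W138T', 'Q138N'] -> total ['Q138N', 'W138T']
  At Mu: gained ['S280R', 'C464K', 'Y258L'] -> total ['C464K', 'Q138N', 'S280R', 'W138T', 'Y258L']
Mutations(Mu) = ['C464K', 'Q138N', 'S280R', 'W138T', 'Y258L']
Accumulating mutations along path to Lambda:
  At Zeta: gained [] -> total []
  At Gamma: gained ['W138T', 'Q138N'] -> total ['Q138N', 'W138T']
  At Lambda: gained ['C503I', 'F958P', 'H844I'] -> total ['C503I', 'F958P', 'H844I', 'Q138N', 'W138T']
Mutations(Lambda) = ['C503I', 'F958P', 'H844I', 'Q138N', 'W138T']
Intersection: ['C464K', 'Q138N', 'S280R', 'W138T', 'Y258L'] ∩ ['C503I', 'F958P', 'H844I', 'Q138N', 'W138T'] = ['Q138N', 'W138T']

Answer: Q138N,W138T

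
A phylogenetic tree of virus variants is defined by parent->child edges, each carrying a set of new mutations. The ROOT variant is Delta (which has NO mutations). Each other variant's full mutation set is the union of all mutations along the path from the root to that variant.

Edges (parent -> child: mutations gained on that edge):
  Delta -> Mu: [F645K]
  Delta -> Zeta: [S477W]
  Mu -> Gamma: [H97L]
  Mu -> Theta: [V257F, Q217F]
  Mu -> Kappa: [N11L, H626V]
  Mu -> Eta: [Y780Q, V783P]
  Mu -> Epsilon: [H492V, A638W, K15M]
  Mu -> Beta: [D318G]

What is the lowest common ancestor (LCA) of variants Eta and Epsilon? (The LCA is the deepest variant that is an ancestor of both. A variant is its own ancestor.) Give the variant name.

Answer: Mu

Derivation:
Path from root to Eta: Delta -> Mu -> Eta
  ancestors of Eta: {Delta, Mu, Eta}
Path from root to Epsilon: Delta -> Mu -> Epsilon
  ancestors of Epsilon: {Delta, Mu, Epsilon}
Common ancestors: {Delta, Mu}
Walk up from Epsilon: Epsilon (not in ancestors of Eta), Mu (in ancestors of Eta), Delta (in ancestors of Eta)
Deepest common ancestor (LCA) = Mu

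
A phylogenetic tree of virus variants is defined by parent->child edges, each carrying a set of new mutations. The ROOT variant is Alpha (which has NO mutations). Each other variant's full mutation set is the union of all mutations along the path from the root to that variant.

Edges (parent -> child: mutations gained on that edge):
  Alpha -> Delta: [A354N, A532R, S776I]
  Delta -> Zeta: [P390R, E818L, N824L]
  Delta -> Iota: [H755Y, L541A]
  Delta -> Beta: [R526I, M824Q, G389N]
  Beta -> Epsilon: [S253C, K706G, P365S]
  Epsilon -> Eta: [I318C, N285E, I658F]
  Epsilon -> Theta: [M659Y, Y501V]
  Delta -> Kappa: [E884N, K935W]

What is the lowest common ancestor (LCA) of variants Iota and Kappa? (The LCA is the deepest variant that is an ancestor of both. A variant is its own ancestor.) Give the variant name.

Path from root to Iota: Alpha -> Delta -> Iota
  ancestors of Iota: {Alpha, Delta, Iota}
Path from root to Kappa: Alpha -> Delta -> Kappa
  ancestors of Kappa: {Alpha, Delta, Kappa}
Common ancestors: {Alpha, Delta}
Walk up from Kappa: Kappa (not in ancestors of Iota), Delta (in ancestors of Iota), Alpha (in ancestors of Iota)
Deepest common ancestor (LCA) = Delta

Answer: Delta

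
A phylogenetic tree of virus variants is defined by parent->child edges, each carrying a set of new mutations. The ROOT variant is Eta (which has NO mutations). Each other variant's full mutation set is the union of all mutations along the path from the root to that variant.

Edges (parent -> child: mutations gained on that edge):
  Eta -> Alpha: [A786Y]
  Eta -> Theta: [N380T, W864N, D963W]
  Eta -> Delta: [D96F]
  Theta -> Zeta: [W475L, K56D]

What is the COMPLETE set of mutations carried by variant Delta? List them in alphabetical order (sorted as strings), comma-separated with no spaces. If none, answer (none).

At Eta: gained [] -> total []
At Delta: gained ['D96F'] -> total ['D96F']

Answer: D96F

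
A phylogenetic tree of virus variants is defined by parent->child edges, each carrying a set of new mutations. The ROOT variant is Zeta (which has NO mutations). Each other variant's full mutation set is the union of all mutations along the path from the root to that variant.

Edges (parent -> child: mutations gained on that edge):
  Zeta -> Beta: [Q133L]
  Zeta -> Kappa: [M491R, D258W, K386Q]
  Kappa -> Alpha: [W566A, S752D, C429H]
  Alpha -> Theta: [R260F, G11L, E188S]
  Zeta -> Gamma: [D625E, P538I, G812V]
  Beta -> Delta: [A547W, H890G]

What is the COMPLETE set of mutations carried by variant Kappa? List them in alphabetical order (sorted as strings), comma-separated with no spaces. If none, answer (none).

At Zeta: gained [] -> total []
At Kappa: gained ['M491R', 'D258W', 'K386Q'] -> total ['D258W', 'K386Q', 'M491R']

Answer: D258W,K386Q,M491R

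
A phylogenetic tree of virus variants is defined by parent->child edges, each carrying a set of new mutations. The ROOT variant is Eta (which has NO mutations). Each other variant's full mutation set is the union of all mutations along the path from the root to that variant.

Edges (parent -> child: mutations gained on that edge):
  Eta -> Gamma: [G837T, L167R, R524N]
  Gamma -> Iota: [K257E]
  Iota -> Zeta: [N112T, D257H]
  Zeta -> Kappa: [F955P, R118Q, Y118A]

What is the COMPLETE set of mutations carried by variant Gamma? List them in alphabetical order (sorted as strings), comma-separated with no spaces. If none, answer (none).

At Eta: gained [] -> total []
At Gamma: gained ['G837T', 'L167R', 'R524N'] -> total ['G837T', 'L167R', 'R524N']

Answer: G837T,L167R,R524N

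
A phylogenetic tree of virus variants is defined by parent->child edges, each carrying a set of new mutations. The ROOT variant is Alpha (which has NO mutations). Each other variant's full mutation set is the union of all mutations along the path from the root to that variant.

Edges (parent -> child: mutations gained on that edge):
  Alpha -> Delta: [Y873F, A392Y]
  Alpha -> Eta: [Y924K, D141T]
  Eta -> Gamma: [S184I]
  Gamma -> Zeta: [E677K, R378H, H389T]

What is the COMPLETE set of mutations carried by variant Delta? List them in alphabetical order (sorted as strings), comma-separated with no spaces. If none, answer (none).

At Alpha: gained [] -> total []
At Delta: gained ['Y873F', 'A392Y'] -> total ['A392Y', 'Y873F']

Answer: A392Y,Y873F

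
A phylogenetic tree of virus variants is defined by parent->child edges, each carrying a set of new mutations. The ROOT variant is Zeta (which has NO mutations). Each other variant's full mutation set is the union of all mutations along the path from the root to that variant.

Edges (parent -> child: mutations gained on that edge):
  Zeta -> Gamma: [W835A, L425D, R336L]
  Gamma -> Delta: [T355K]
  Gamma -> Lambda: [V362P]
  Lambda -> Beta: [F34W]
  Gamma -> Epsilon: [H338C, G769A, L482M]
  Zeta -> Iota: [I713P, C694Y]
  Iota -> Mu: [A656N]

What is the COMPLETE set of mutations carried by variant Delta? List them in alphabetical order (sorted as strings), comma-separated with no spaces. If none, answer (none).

At Zeta: gained [] -> total []
At Gamma: gained ['W835A', 'L425D', 'R336L'] -> total ['L425D', 'R336L', 'W835A']
At Delta: gained ['T355K'] -> total ['L425D', 'R336L', 'T355K', 'W835A']

Answer: L425D,R336L,T355K,W835A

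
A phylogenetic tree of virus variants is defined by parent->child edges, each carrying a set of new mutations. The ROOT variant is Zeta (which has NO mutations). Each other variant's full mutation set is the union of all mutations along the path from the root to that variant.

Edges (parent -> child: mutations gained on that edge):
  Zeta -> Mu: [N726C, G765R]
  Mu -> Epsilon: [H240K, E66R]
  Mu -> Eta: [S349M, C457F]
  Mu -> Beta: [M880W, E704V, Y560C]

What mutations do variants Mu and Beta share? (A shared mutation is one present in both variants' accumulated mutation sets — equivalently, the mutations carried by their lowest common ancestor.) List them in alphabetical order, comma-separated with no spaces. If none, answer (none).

Accumulating mutations along path to Mu:
  At Zeta: gained [] -> total []
  At Mu: gained ['N726C', 'G765R'] -> total ['G765R', 'N726C']
Mutations(Mu) = ['G765R', 'N726C']
Accumulating mutations along path to Beta:
  At Zeta: gained [] -> total []
  At Mu: gained ['N726C', 'G765R'] -> total ['G765R', 'N726C']
  At Beta: gained ['M880W', 'E704V', 'Y560C'] -> total ['E704V', 'G765R', 'M880W', 'N726C', 'Y560C']
Mutations(Beta) = ['E704V', 'G765R', 'M880W', 'N726C', 'Y560C']
Intersection: ['G765R', 'N726C'] ∩ ['E704V', 'G765R', 'M880W', 'N726C', 'Y560C'] = ['G765R', 'N726C']

Answer: G765R,N726C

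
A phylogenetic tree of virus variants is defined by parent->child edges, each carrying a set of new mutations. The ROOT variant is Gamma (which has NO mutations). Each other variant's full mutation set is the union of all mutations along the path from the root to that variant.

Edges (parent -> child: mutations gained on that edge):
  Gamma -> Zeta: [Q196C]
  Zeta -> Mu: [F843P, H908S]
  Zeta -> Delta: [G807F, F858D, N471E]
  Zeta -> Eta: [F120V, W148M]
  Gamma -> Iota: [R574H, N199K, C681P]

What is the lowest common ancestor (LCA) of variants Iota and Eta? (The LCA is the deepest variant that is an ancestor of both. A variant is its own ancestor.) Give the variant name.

Answer: Gamma

Derivation:
Path from root to Iota: Gamma -> Iota
  ancestors of Iota: {Gamma, Iota}
Path from root to Eta: Gamma -> Zeta -> Eta
  ancestors of Eta: {Gamma, Zeta, Eta}
Common ancestors: {Gamma}
Walk up from Eta: Eta (not in ancestors of Iota), Zeta (not in ancestors of Iota), Gamma (in ancestors of Iota)
Deepest common ancestor (LCA) = Gamma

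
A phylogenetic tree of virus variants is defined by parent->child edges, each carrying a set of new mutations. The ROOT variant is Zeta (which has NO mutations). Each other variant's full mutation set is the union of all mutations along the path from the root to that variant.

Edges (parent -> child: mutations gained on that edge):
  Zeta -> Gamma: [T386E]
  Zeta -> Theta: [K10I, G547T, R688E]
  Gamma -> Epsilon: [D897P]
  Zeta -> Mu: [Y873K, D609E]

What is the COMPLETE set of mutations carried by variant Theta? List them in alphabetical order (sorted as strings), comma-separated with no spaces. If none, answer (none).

Answer: G547T,K10I,R688E

Derivation:
At Zeta: gained [] -> total []
At Theta: gained ['K10I', 'G547T', 'R688E'] -> total ['G547T', 'K10I', 'R688E']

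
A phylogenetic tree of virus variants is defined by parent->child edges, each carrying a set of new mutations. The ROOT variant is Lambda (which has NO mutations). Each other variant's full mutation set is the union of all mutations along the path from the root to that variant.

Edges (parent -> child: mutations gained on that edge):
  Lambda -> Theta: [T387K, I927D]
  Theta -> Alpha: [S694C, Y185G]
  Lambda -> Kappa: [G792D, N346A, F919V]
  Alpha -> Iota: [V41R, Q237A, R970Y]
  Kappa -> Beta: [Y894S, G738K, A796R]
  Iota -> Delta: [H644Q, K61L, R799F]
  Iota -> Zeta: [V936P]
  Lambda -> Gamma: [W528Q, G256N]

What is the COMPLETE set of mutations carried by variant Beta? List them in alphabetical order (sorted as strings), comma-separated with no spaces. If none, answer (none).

At Lambda: gained [] -> total []
At Kappa: gained ['G792D', 'N346A', 'F919V'] -> total ['F919V', 'G792D', 'N346A']
At Beta: gained ['Y894S', 'G738K', 'A796R'] -> total ['A796R', 'F919V', 'G738K', 'G792D', 'N346A', 'Y894S']

Answer: A796R,F919V,G738K,G792D,N346A,Y894S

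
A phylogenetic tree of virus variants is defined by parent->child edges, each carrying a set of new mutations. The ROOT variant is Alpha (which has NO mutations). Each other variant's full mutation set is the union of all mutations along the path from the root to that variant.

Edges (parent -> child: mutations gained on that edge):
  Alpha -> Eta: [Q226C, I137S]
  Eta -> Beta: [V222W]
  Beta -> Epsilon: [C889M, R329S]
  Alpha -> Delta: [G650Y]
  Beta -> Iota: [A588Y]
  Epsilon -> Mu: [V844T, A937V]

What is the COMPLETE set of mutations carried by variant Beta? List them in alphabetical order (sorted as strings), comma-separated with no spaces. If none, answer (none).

At Alpha: gained [] -> total []
At Eta: gained ['Q226C', 'I137S'] -> total ['I137S', 'Q226C']
At Beta: gained ['V222W'] -> total ['I137S', 'Q226C', 'V222W']

Answer: I137S,Q226C,V222W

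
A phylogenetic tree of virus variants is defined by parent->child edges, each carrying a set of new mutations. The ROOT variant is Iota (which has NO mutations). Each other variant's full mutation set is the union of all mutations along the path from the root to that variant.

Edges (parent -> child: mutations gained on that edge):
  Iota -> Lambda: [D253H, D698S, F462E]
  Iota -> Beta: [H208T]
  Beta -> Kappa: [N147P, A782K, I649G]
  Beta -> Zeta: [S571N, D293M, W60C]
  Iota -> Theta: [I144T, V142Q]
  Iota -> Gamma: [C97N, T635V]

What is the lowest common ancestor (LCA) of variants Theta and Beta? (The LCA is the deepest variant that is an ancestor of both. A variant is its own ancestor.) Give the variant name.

Answer: Iota

Derivation:
Path from root to Theta: Iota -> Theta
  ancestors of Theta: {Iota, Theta}
Path from root to Beta: Iota -> Beta
  ancestors of Beta: {Iota, Beta}
Common ancestors: {Iota}
Walk up from Beta: Beta (not in ancestors of Theta), Iota (in ancestors of Theta)
Deepest common ancestor (LCA) = Iota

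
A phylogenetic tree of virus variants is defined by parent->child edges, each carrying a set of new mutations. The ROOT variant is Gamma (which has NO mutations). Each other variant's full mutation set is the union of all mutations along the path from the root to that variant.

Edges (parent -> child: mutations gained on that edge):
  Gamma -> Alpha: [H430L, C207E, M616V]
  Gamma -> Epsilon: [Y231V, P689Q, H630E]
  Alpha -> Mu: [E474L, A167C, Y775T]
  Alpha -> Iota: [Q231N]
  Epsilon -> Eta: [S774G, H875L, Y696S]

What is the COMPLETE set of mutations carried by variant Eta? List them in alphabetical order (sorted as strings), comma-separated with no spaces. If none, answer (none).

Answer: H630E,H875L,P689Q,S774G,Y231V,Y696S

Derivation:
At Gamma: gained [] -> total []
At Epsilon: gained ['Y231V', 'P689Q', 'H630E'] -> total ['H630E', 'P689Q', 'Y231V']
At Eta: gained ['S774G', 'H875L', 'Y696S'] -> total ['H630E', 'H875L', 'P689Q', 'S774G', 'Y231V', 'Y696S']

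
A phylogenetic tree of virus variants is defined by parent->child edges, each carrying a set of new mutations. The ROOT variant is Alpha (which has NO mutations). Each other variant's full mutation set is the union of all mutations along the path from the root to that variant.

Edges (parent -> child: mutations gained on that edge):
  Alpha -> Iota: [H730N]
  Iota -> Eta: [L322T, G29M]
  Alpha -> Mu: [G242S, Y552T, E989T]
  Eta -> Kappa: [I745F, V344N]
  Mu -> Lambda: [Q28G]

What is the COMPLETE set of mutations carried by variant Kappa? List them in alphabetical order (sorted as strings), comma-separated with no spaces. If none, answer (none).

At Alpha: gained [] -> total []
At Iota: gained ['H730N'] -> total ['H730N']
At Eta: gained ['L322T', 'G29M'] -> total ['G29M', 'H730N', 'L322T']
At Kappa: gained ['I745F', 'V344N'] -> total ['G29M', 'H730N', 'I745F', 'L322T', 'V344N']

Answer: G29M,H730N,I745F,L322T,V344N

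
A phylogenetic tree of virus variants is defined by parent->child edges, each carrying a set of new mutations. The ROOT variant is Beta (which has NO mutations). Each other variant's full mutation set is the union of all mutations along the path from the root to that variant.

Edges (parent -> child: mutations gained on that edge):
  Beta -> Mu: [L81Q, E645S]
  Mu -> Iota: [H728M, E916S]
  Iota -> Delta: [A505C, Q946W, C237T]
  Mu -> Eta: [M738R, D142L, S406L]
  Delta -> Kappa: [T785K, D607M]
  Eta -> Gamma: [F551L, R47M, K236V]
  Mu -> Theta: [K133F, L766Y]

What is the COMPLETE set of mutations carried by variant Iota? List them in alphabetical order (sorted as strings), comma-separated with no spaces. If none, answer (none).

Answer: E645S,E916S,H728M,L81Q

Derivation:
At Beta: gained [] -> total []
At Mu: gained ['L81Q', 'E645S'] -> total ['E645S', 'L81Q']
At Iota: gained ['H728M', 'E916S'] -> total ['E645S', 'E916S', 'H728M', 'L81Q']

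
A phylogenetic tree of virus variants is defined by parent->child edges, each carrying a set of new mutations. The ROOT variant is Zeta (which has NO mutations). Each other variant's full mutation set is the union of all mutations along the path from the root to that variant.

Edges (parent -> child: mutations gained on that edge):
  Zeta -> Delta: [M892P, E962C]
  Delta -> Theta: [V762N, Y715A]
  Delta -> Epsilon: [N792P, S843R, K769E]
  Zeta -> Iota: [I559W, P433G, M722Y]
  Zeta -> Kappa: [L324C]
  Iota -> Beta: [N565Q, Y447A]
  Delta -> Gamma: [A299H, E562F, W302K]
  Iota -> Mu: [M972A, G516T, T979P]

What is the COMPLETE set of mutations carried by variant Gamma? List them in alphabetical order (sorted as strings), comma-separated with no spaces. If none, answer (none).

At Zeta: gained [] -> total []
At Delta: gained ['M892P', 'E962C'] -> total ['E962C', 'M892P']
At Gamma: gained ['A299H', 'E562F', 'W302K'] -> total ['A299H', 'E562F', 'E962C', 'M892P', 'W302K']

Answer: A299H,E562F,E962C,M892P,W302K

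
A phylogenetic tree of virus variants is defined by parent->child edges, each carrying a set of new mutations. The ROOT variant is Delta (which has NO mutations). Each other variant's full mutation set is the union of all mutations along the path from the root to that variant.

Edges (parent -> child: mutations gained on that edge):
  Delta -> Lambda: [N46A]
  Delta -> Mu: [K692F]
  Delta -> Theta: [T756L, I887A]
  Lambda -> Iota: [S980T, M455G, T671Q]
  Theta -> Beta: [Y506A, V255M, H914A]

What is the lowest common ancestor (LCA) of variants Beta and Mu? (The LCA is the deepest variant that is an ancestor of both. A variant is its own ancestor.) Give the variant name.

Answer: Delta

Derivation:
Path from root to Beta: Delta -> Theta -> Beta
  ancestors of Beta: {Delta, Theta, Beta}
Path from root to Mu: Delta -> Mu
  ancestors of Mu: {Delta, Mu}
Common ancestors: {Delta}
Walk up from Mu: Mu (not in ancestors of Beta), Delta (in ancestors of Beta)
Deepest common ancestor (LCA) = Delta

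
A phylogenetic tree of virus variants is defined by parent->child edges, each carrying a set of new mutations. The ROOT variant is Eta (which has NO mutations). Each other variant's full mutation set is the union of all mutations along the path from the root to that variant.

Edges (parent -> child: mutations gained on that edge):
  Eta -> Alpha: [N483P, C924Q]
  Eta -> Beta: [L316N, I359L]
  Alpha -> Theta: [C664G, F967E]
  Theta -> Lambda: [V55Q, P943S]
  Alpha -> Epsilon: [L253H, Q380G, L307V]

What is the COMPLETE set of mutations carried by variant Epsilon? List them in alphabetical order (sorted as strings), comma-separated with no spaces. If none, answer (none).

Answer: C924Q,L253H,L307V,N483P,Q380G

Derivation:
At Eta: gained [] -> total []
At Alpha: gained ['N483P', 'C924Q'] -> total ['C924Q', 'N483P']
At Epsilon: gained ['L253H', 'Q380G', 'L307V'] -> total ['C924Q', 'L253H', 'L307V', 'N483P', 'Q380G']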